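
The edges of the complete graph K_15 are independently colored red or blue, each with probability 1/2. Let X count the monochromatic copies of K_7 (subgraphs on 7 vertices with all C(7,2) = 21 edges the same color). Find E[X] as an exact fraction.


Let X = Σ_S X_S over the C(15, 7) = 6435 subsets S of size 7, where X_S = 1 if the K_7 on S is monochromatic.
For a fixed S, the K_7 on S has C(7, 2) = 21 edges. P[all 21 edges red] = (1/2)^21, and likewise for blue, so P[monochromatic] = 2·(1/2)^21 = 2^{1 − 21} = 1/1048576.
By linearity: E[X] = C(15, 7) · 2^{1 − 21} = 6435 · 1/1048576 = 6435/1048576.
Numerically: E[X] ≈ 0.006.

E[X] = C(15,7)·2^(1−C(7,2)) = 6435/1048576 ≈ 0.006.


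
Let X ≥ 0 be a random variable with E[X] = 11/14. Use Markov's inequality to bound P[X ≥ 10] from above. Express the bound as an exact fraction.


μ = E[X] = 11/14, a = 10.
Markov: P[X ≥ 10] ≤ μ/a = (11/14)/10 = 11/140.
Numerically: ≈ 0.078571.
(Since a = 10 > μ = 0.785714, the bound 11/140 is < 1 and informative.)

P[X ≥ 10] ≤ 11/140 ≈ 0.078571.


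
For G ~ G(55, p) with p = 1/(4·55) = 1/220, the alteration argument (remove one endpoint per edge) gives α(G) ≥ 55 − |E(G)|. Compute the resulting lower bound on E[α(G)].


E[|E(G)|] = C(55, 2)·p = 1485 · (1/220) = 27/4.
E[α(G)] ≥ n − E[|E(G)|] = 55 − 27/4 = 193/4.
Numerically: ≈ 48.2500.
(This is only a lower bound; the true E[α(G)] may be larger.)

E[α(G)] ≥ 193/4 ≈ 48.2500.


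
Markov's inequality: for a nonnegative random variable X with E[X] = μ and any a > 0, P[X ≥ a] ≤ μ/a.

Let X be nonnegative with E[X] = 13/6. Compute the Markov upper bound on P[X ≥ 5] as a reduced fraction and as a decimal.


μ = E[X] = 13/6, a = 5.
Markov: P[X ≥ 5] ≤ μ/a = (13/6)/5 = 13/30.
Numerically: ≈ 0.43333.
(Since a = 5 > μ = 2.16667, the bound 13/30 is < 1 and informative.)

P[X ≥ 5] ≤ 13/30 ≈ 0.43333.


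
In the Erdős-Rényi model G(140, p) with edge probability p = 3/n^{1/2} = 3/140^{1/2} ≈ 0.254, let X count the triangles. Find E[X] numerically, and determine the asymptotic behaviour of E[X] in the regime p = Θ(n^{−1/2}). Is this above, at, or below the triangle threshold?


Number of potential triangles: C(140, 3) = 447580.
Each occurs with probability p³ ≈ (0.254)³ ≈ 1.62994e-02.
By linearity: E[X] = C(140, 3)·p³ ≈ 447580 · 1.62994e-02 ≈ 7295.287.
Since α = 1/2 < 1, p = c/n^{1/2} ≫ 1/n is above the triangle threshold p ~ 1/n. Asymptotically E[X] ~ (c³/6)·n^{3(1−α)} = (3³/6)·n^{1.5} → ∞; triangles are abundant w.h.p.

E[X] ≈ 7295.287; in regime p = Θ(1/n^{1/2}) E[X] diverges (above the triangle threshold p ~ 1/n).


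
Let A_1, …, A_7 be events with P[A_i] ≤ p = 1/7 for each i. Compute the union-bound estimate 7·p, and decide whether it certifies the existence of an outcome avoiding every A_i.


Union bound: P[∪_{i=1}^{7} A_i] ≤ Σ_i P[A_i] ≤ 7·p = 7·(1/7) = 1.
Numerically: 1 ≈ 1.0000.
Is 1 < 1? NO.
Since the bound 1 is ≥ 1, the union bound is uninformative here; it does NOT by itself certify existence.

7·p = 1 ≈ 1.0000; existence NOT certified by the union bound.


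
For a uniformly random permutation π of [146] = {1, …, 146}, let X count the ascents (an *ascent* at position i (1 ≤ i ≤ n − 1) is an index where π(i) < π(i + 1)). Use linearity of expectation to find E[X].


Write X = Σ X_I over i = 1, …, 145, with X_I the indicator of one ascent.
There are 145 indicators.
For each fixed i, the pair (π(i), π(i+1)) is a uniformly random ordered pair of distinct values from {1, …, 146}; by symmetry P[π(i) < π(i+1)] = 1/2.
By linearity: E[X] = 145 · (1/2) = (146 − 1) · (1/2) = 145/2 ≈ 72.500.

E[X] = 145/2 = 72.500.


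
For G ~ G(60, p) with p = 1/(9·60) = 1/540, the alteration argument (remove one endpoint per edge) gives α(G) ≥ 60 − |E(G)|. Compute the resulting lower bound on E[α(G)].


E[|E(G)|] = C(60, 2)·p = 1770 · (1/540) = 59/18.
E[α(G)] ≥ n − E[|E(G)|] = 60 − 59/18 = 1021/18.
Numerically: ≈ 56.722222.
(This is only a lower bound; the true E[α(G)] may be larger.)

E[α(G)] ≥ 1021/18 ≈ 56.722222.


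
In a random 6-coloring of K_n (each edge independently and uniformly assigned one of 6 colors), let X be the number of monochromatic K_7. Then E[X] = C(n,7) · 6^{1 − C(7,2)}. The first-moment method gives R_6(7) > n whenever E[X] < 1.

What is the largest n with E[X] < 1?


We need C(n, 7) · 6^{1 − 21} < 1, i.e. C(n, 7) < 6^{21 − 1} = 3656158440062976.
Check values of n near the boundary:
  n = 567: C(567, 7) = 3601671315933933; 3601671315933933 < 3656158440062976? YES
  n = 568: C(568, 7) = 3646611956239704; 3646611956239704 < 3656158440062976? YES
  n = 569: C(569, 7) = 3692032389858348; 3692032389858348 < 3656158440062976? NO
  n = 570: C(570, 7) = 3737936877831720; 3737936877831720 < 3656158440062976? NO
  n = 571: C(571, 7) = 3784329711421830; 3784329711421830 < 3656158440062976? NO
The largest n with C(n, 7) < 3656158440062976 is n = 568 (where E[X] = 16882462760369/16926659444736 ≈ 0.997). Hence R_6(7) > 568, i.e. R_6(7) ≥ 569.

Largest n = 568; hence R_6(7) > 568.


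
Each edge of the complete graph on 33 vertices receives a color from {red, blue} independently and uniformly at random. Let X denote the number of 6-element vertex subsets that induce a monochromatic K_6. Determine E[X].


Let X = Σ_S X_S over the C(33, 6) = 1107568 subsets S of size 6, where X_S = 1 if the K_6 on S is monochromatic.
For a fixed S, the K_6 on S has C(6, 2) = 15 edges. P[all 15 edges red] = (1/2)^15, and likewise for blue, so P[monochromatic] = 2·(1/2)^15 = 2^{1 − 15} = 1/16384.
By linearity: E[X] = C(33, 6) · 2^{1 − 15} = 1107568 · 1/16384 = 69223/1024.
Numerically: E[X] ≈ 67.600586.

E[X] = C(33,6)·2^(1−C(6,2)) = 69223/1024 ≈ 67.600586.


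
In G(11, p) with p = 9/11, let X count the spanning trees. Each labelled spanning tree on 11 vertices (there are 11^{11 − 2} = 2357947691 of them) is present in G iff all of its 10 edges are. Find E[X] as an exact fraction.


K_11 has 11^{11 − 2} = 2357947691 labelled spanning trees.
For each such spanning tree H, let X_H = 1 if all 10 edges of H are present in G. Then P[X_H = 1] = p^{10} = (9/11)^{10} = 3486784401/25937424601.
By linearity: E[X] = Σ_H E[X_H] = 2357947691 · p^{10} = 2357947691 · 3486784401/25937424601 = 3486784401/11.
Numerically: E[X] ≈ 3.17e+08.

E[X] = 2357947691 · (9/11)^{10} = 3486784401/11 ≈ 3.17e+08.


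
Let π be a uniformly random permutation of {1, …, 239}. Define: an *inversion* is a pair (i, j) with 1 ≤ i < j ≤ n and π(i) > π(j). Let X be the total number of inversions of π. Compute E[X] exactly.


Write X = Σ X_I over the C(239, 2) = 28441 pairs i < j, with X_I the indicator of one inversion.
There are 28441 indicators.
For each fixed pair i < j, the values π(i) and π(j) are two distinct elements of {1, …, 239} in uniformly random order; by symmetry P[π(i) > π(j)] = 1/2.
By linearity: E[X] = 28441 · (1/2) = C(239, 2) · (1/2) = 28441/2 = 28441/2 ≈ 14220.500.

E[X] = 28441/2 = 14220.500.


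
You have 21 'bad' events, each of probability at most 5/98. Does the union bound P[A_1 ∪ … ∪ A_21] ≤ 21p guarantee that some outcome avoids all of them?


Union bound: P[∪_{i=1}^{21} A_i] ≤ Σ_i P[A_i] ≤ 21·p = 21·(5/98) = 15/14.
Numerically: 15/14 ≈ 1.07143.
Is 15/14 < 1? NO.
Since the bound 15/14 is ≥ 1, the union bound is uninformative here; it does NOT by itself certify existence.

21·p = 15/14 ≈ 1.07143; existence NOT certified by the union bound.


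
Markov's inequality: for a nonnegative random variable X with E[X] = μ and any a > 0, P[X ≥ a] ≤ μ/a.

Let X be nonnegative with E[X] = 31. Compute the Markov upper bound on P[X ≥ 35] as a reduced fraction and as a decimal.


μ = E[X] = 31, a = 35.
Markov: P[X ≥ 35] ≤ μ/a = (31)/35 = 31/35.
Numerically: ≈ 0.885714.
(Since a = 35 > μ = 31.000000, the bound 31/35 is < 1 and informative.)

P[X ≥ 35] ≤ 31/35 ≈ 0.885714.


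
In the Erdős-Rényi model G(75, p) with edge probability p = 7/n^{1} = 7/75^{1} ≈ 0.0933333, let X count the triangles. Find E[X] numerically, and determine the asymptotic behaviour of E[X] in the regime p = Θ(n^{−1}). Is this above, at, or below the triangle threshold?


Number of potential triangles: C(75, 3) = 67525.
Each occurs with probability p³ ≈ (0.0933333)³ ≈ 8.13037037e-04.
By linearity: E[X] = C(75, 3)·p³ ≈ 67525 · 8.13037037e-04 ≈ 54.900326.
Here α = 1, so p = 7/n is exactly at the triangle threshold p ~ 1/n. Asymptotically E[X] → c³/6 = 7³/6 = 343/6 ≈ 57.166667, a bounded constant. In this regime the triangle count is asymptotically Poisson(c³/6).

E[X] ≈ 54.900326; in regime p = Θ(1/n^{1}) E[X] stays bounded (at the triangle threshold p ~ 1/n).


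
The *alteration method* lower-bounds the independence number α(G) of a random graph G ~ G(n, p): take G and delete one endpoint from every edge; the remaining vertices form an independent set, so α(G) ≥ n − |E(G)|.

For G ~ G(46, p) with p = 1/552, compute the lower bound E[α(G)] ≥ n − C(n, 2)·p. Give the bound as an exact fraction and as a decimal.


E[|E(G)|] = C(46, 2)·p = 1035 · (1/552) = 15/8.
E[α(G)] ≥ n − E[|E(G)|] = 46 − 15/8 = 353/8.
Numerically: ≈ 44.125.
(This is only a lower bound; the true E[α(G)] may be larger.)

E[α(G)] ≥ 353/8 ≈ 44.125.


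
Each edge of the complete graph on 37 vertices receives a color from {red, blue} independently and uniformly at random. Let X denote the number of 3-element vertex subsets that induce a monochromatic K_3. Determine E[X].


Let X = Σ_S X_S over the C(37, 3) = 7770 subsets S of size 3, where X_S = 1 if the K_3 on S is monochromatic.
For a fixed S, the K_3 on S has C(3, 2) = 3 edges. P[all 3 edges red] = (1/2)^3, and likewise for blue, so P[monochromatic] = 2·(1/2)^3 = 2^{1 − 3} = 1/4.
By linearity: E[X] = C(37, 3) · 2^{1 − 3} = 7770 · 1/4 = 3885/2.
Numerically: E[X] ≈ 1942.500000.

E[X] = C(37,3)·2^(1−C(3,2)) = 3885/2 ≈ 1942.500000.


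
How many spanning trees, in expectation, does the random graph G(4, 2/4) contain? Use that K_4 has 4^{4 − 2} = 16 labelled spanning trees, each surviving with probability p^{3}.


K_4 has 4^{4 − 2} = 16 labelled spanning trees.
For each such spanning tree H, let X_H = 1 if all 3 edges of H are present in G. Then P[X_H = 1] = p^{3} = (1/2)^{3} = 1/8.
By linearity of expectation: E[X] = Σ_H E[X_H] = 16 · p^{3} = 16 · 1/8 = 2.
Numerically: E[X] ≈ 2.

E[X] = 16 · (1/2)^{3} = 2 ≈ 2.


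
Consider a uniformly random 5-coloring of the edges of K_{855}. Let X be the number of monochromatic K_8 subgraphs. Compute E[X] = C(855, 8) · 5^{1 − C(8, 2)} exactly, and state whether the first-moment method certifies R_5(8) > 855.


E[X] = C(855, 8) · 5^{1 − 28} = 6854000254398702450 · 5^{−27} = 6854000254398702450/7450580596923828125.
As a reduced fraction: E[X] = 274160010175948098/298023223876953125 ≈ 0.91993.
Is E[X] < 1? YES.
Since E[X] < 1, there exists a 5-coloring of K_{855} with no monochromatic K_8; hence R_5(8) > 855.

E[X] = 274160010175948098/298023223876953125 ≈ 0.91993; E[X] < 1, so R_5(8) > 855.


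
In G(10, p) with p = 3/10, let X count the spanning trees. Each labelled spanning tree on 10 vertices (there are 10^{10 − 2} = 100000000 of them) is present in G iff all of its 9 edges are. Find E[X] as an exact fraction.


K_10 has 10^{10 − 2} = 100000000 labelled spanning trees.
For each such spanning tree H, let X_H = 1 if all 9 edges of H are present in G. Then P[X_H = 1] = p^{9} = (3/10)^{9} = 19683/1000000000.
By linearity of expectation: E[X] = Σ_H E[X_H] = 100000000 · p^{9} = 100000000 · 19683/1000000000 = 19683/10.
Numerically: E[X] ≈ 1968.

E[X] = 100000000 · (3/10)^{9} = 19683/10 ≈ 1968.


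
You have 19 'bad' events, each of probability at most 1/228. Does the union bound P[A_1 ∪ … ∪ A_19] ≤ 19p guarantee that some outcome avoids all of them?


Union bound: P[∪_{i=1}^{19} A_i] ≤ Σ_i P[A_i] ≤ 19·p = 19·(1/228) = 1/12.
Numerically: 1/12 ≈ 0.0833.
Is 1/12 < 1? YES.
Since P[∪ A_i] ≤ 1/12 < 1, the complement has P[∩ A_i^c] ≥ 1 − 1/12 = 11/12 > 0, so some outcome avoids every A_i.

19·p = 1/12 ≈ 0.0833; existence CERTIFIED by the union bound.


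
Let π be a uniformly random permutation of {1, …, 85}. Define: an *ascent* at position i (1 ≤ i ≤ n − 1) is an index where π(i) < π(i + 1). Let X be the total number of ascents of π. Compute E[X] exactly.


Write X = Σ X_I over i = 1, …, 84, with X_I the indicator of one ascent.
There are 84 indicators.
For each fixed i, the pair (π(i), π(i+1)) is a uniformly random ordered pair of distinct values from {1, …, 85}; by symmetry P[π(i) < π(i+1)] = 1/2.
By linearity: E[X] = 84 · (1/2) = (85 − 1) · (1/2) = 42 ≈ 42.00000.

E[X] = 42 = 42.00000.


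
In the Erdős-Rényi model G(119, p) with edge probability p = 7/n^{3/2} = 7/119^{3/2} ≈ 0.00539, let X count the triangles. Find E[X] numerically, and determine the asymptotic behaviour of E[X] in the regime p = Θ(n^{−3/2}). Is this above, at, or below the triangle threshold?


Number of potential triangles: C(119, 3) = 273819.
Each occurs with probability p³ ≈ (0.00539)³ ≈ 1.56795e-07.
By linearity: E[X] = C(119, 3)·p³ ≈ 273819 · 1.56795e-07 ≈ 0.043.
Since α = 3/2 > 1, p = c/n^{3/2} = o(1/n) is below the triangle threshold p ~ 1/n. Asymptotically E[X] ~ (c³/6)·n^{3(1−α)} = (7³/6)·n^{-1.5} → 0, so by Markov's inequality G has no triangles w.h.p.

E[X] ≈ 0.043; in regime p = Θ(1/n^{3/2}) E[X] tends to 0 (below the triangle threshold p ~ 1/n).


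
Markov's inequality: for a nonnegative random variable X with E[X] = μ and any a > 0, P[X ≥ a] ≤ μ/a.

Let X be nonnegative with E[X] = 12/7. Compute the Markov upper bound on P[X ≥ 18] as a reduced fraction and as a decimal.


μ = E[X] = 12/7, a = 18.
Markov: P[X ≥ 18] ≤ μ/a = (12/7)/18 = 2/21.
Numerically: ≈ 0.095.
(Since a = 18 > μ = 1.714, the bound 2/21 is < 1 and informative.)

P[X ≥ 18] ≤ 2/21 ≈ 0.095.


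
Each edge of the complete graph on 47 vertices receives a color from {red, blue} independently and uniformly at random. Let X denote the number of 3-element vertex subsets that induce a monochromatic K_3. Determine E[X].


Let X = Σ_S X_S over the C(47, 3) = 16215 subsets S of size 3, where X_S = 1 if the K_3 on S is monochromatic.
For a fixed S, the K_3 on S has C(3, 2) = 3 edges. P[all 3 edges red] = (1/2)^3, and likewise for blue, so P[monochromatic] = 2·(1/2)^3 = 2^{1 − 3} = 1/4.
By linearity: E[X] = C(47, 3) · 2^{1 − 3} = 16215 · 1/4 = 16215/4.
Numerically: E[X] ≈ 4053.75000.

E[X] = C(47,3)·2^(1−C(3,2)) = 16215/4 ≈ 4053.75000.


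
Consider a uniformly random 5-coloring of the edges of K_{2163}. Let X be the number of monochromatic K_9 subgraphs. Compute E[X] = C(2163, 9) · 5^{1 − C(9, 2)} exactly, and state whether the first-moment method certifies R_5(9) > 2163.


E[X] = C(2163, 9) · 5^{1 − 36} = 2808716806866462450348390 · 5^{−35} = 2808716806866462450348390/2910383045673370361328125.
As a reduced fraction: E[X] = 561743361373292490069678/582076609134674072265625 ≈ 0.9651.
Is E[X] < 1? YES.
Since E[X] < 1, there exists a 5-coloring of K_{2163} with no monochromatic K_9; hence R_5(9) > 2163.

E[X] = 561743361373292490069678/582076609134674072265625 ≈ 0.9651; E[X] < 1, so R_5(9) > 2163.


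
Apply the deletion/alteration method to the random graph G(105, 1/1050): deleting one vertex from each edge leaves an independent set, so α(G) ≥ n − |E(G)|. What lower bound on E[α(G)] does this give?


E[|E(G)|] = C(105, 2)·p = 5460 · (1/1050) = 26/5.
E[α(G)] ≥ n − E[|E(G)|] = 105 − 26/5 = 499/5.
Numerically: ≈ 99.800.
(This is only a lower bound; the true E[α(G)] may be larger.)

E[α(G)] ≥ 499/5 ≈ 99.800.


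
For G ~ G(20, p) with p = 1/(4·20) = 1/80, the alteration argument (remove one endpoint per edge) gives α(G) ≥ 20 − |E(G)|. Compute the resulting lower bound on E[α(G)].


E[|E(G)|] = C(20, 2)·p = 190 · (1/80) = 19/8.
E[α(G)] ≥ n − E[|E(G)|] = 20 − 19/8 = 141/8.
Numerically: ≈ 17.625000.
(This is only a lower bound; the true E[α(G)] may be larger.)

E[α(G)] ≥ 141/8 ≈ 17.625000.


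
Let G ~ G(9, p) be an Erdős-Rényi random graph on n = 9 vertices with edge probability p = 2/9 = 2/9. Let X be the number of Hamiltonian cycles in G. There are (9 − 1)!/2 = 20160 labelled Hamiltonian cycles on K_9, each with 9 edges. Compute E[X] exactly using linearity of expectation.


K_9 has (9 − 1)!/2 = 20160 labelled Hamiltonian cycles.
For each such Hamiltonian cycle H, let X_H = 1 if all 9 edges of H are present in G. Then P[X_H = 1] = p^{9} = (2/9)^{9} = 512/387420489.
By linearity: E[X] = Σ_H E[X_H] = 20160 · p^{9} = 20160 · 512/387420489 = 1146880/43046721.
Numerically: E[X] ≈ 0.02664.

E[X] = 20160 · (2/9)^{9} = 1146880/43046721 ≈ 0.02664.


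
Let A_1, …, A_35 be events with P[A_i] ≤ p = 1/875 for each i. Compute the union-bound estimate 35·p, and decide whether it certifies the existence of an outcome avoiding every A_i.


Union bound: P[∪_{i=1}^{35} A_i] ≤ Σ_i P[A_i] ≤ 35·p = 35·(1/875) = 1/25.
Numerically: 1/25 ≈ 0.0400000.
Is 1/25 < 1? YES.
Since P[∪ A_i] ≤ 1/25 < 1, the complement has P[∩ A_i^c] ≥ 1 − 1/25 = 24/25 > 0, so some outcome avoids every A_i.

35·p = 1/25 ≈ 0.0400000; existence CERTIFIED by the union bound.


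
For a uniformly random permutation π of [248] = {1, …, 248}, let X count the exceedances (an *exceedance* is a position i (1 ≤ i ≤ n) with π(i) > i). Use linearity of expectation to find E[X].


Write X = Σ_{i=1}^{248} X_i, where X_i = 1_{π(i) > i}.
For each fixed i, π(i) is uniform over {1, …, 248} (marginal of a uniform permutation), so P[π(i) > i] = (n − i)/n. Summing: Σ_{i=1}^{248} (n − i)/n = (0 + 1 + … + 247)/248 = 248(248 − 1)/(2·248) = (248 − 1)/2.
Hence E[X] = Σ_{i=1}^{248} (248 − i)/248 = 247/2 ≈ 123.50000.

E[X] = 247/2 = 123.50000.


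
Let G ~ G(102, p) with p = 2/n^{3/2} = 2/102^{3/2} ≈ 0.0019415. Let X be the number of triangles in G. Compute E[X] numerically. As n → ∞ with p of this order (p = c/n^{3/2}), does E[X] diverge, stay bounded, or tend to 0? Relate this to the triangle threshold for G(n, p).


Number of potential triangles: C(102, 3) = 171700.
Each occurs with probability p³ ≈ (0.0019415)³ ≈ 7.3179462e-09.
By linearity: E[X] = C(102, 3)·p³ ≈ 171700 · 7.3179462e-09 ≈ 0.00126.
Since α = 3/2 > 1, p = c/n^{3/2} = o(1/n) is below the triangle threshold p ~ 1/n. Asymptotically E[X] ~ (c³/6)·n^{3(1−α)} = (2³/6)·n^{-1.5} → 0, so by Markov's inequality G has no triangles w.h.p.

E[X] ≈ 0.00126; in regime p = Θ(1/n^{3/2}) E[X] tends to 0 (below the triangle threshold p ~ 1/n).


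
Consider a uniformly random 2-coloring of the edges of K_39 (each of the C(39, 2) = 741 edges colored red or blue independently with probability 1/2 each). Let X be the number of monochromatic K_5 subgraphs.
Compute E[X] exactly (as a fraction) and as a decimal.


Let X = Σ_S X_S over the C(39, 5) = 575757 subsets S of size 5, where X_S = 1 if the K_5 on S is monochromatic.
For a fixed S, the K_5 on S has C(5, 2) = 10 edges. P[all 10 edges red] = (1/2)^10, and likewise for blue, so P[monochromatic] = 2·(1/2)^10 = 2^{1 − 10} = 1/512.
Summing: E[X] = C(39, 5) · 2^{1 − 10} = 575757 · 1/512 = 575757/512.
Numerically: E[X] ≈ 1124.525391.

E[X] = C(39,5)·2^(1−C(5,2)) = 575757/512 ≈ 1124.525391.


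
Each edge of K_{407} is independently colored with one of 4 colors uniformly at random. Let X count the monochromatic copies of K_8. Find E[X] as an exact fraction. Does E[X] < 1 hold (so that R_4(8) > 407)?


E[X] = C(407, 8) · 4^{1 − 28} = 17424959239309050 · 4^{−27} = 17424959239309050/18014398509481984.
As a reduced fraction: E[X] = 8712479619654525/9007199254740992 ≈ 0.96728.
Is E[X] < 1? YES.
Since E[X] < 1, there exists a 4-coloring of K_{407} with no monochromatic K_8; hence R_4(8) > 407.

E[X] = 8712479619654525/9007199254740992 ≈ 0.96728; E[X] < 1, so R_4(8) > 407.


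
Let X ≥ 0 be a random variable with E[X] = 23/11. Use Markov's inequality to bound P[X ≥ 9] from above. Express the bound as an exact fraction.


μ = E[X] = 23/11, a = 9.
Markov: P[X ≥ 9] ≤ μ/a = (23/11)/9 = 23/99.
Numerically: ≈ 0.2323.
(Since a = 9 > μ = 2.0909, the bound 23/99 is < 1 and informative.)

P[X ≥ 9] ≤ 23/99 ≈ 0.2323.


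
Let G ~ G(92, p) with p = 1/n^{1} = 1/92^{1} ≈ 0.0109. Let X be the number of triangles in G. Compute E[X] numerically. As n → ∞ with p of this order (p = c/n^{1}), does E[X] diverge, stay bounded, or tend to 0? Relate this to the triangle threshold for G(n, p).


Number of potential triangles: C(92, 3) = 125580.
Each occurs with probability p³ ≈ (0.0109)³ ≈ 1.28421e-06.
By linearity: E[X] = C(92, 3)·p³ ≈ 125580 · 1.28421e-06 ≈ 0.161.
Here α = 1, so p = 1/n is exactly at the triangle threshold p ~ 1/n. Asymptotically E[X] → c³/6 = 1³/6 = 1/6 ≈ 0.167, a bounded constant. In this regime the triangle count is asymptotically Poisson(c³/6).

E[X] ≈ 0.161; in regime p = Θ(1/n^{1}) E[X] stays bounded (at the triangle threshold p ~ 1/n).


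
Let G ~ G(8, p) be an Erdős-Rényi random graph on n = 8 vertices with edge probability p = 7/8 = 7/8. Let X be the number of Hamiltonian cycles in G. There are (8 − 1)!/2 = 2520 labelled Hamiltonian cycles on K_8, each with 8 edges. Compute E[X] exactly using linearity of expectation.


K_8 has (8 − 1)!/2 = 2520 labelled Hamiltonian cycles.
For each such Hamiltonian cycle H, let X_H = 1 if all 8 edges of H are present in G. Then P[X_H = 1] = p^{8} = (7/8)^{8} = 5764801/16777216.
By linearity: E[X] = Σ_H E[X_H] = 2520 · p^{8} = 2520 · 5764801/16777216 = 1815912315/2097152.
Numerically: E[X] ≈ 865.89.

E[X] = 2520 · (7/8)^{8} = 1815912315/2097152 ≈ 865.89.


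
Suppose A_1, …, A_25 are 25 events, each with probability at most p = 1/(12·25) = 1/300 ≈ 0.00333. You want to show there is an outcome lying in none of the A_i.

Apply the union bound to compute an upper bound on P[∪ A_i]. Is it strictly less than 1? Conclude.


Union bound: P[∪_{i=1}^{25} A_i] ≤ Σ_i P[A_i] ≤ 25·p = 25·(1/300) = 1/12.
Numerically: 1/12 ≈ 0.08333.
Is 1/12 < 1? YES.
Since P[∪ A_i] ≤ 1/12 < 1, the complement has P[∩ A_i^c] ≥ 1 − 1/12 = 11/12 > 0, so some outcome avoids every A_i.

25·p = 1/12 ≈ 0.08333; existence CERTIFIED by the union bound.


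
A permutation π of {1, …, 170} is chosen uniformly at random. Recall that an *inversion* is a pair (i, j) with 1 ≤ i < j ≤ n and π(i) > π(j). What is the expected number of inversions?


Write X = Σ X_I over the C(170, 2) = 14365 pairs i < j, with X_I the indicator of one inversion.
There are 14365 indicators.
For each fixed pair i < j, the values π(i) and π(j) are two distinct elements of {1, …, 170} in uniformly random order; by symmetry P[π(i) > π(j)] = 1/2.
By linearity: E[X] = 14365 · (1/2) = C(170, 2) · (1/2) = 14365/2 = 14365/2 ≈ 7182.500000.

E[X] = 14365/2 = 7182.500000.


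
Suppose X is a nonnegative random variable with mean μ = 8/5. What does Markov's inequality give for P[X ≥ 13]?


μ = E[X] = 8/5, a = 13.
Markov: P[X ≥ 13] ≤ μ/a = (8/5)/13 = 8/65.
Numerically: ≈ 0.12308.
(Since a = 13 > μ = 1.60000, the bound 8/65 is < 1 and informative.)

P[X ≥ 13] ≤ 8/65 ≈ 0.12308.


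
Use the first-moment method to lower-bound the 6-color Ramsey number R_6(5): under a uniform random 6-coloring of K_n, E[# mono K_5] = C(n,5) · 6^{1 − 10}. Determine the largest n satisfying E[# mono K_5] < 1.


We need C(n, 5) · 6^{1 − 10} < 1, i.e. C(n, 5) < 6^{10 − 1} = 10077696.
Check values of n near the boundary:
  n = 63: C(63, 5) = 7028847; 7028847 < 10077696? YES
  n = 64: C(64, 5) = 7624512; 7624512 < 10077696? YES
  n = 65: C(65, 5) = 8259888; 8259888 < 10077696? YES
  n = 66: C(66, 5) = 8936928; 8936928 < 10077696? YES
  n = 67: C(67, 5) = 9657648; 9657648 < 10077696? YES
  n = 68: C(68, 5) = 10424128; 10424128 < 10077696? NO
  n = 69: C(69, 5) = 11238513; 11238513 < 10077696? NO
The largest n with C(n, 5) < 10077696 is n = 67 (where E[X] = 67067/69984 ≈ 0.95832). Hence R_6(5) > 67, i.e. R_6(5) ≥ 68.

Largest n = 67; hence R_6(5) > 67.


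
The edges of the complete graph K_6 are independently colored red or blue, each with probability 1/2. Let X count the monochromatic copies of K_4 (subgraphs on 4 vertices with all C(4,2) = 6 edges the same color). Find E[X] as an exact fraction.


Let X = Σ_S X_S over the C(6, 4) = 15 subsets S of size 4, where X_S = 1 if the K_4 on S is monochromatic.
For a fixed S, the K_4 on S has C(4, 2) = 6 edges. P[all 6 edges red] = (1/2)^6, and likewise for blue, so P[monochromatic] = 2·(1/2)^6 = 2^{1 − 6} = 1/32.
Summing: E[X] = C(6, 4) · 2^{1 − 6} = 15 · 1/32 = 15/32.
Numerically: E[X] ≈ 0.469.

E[X] = C(6,4)·2^(1−C(4,2)) = 15/32 ≈ 0.469.


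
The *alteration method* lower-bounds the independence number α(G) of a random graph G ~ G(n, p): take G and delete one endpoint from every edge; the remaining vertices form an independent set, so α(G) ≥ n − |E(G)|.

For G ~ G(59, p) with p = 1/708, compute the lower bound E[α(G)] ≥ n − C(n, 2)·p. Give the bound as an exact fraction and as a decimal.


E[|E(G)|] = C(59, 2)·p = 1711 · (1/708) = 29/12.
E[α(G)] ≥ n − E[|E(G)|] = 59 − 29/12 = 679/12.
Numerically: ≈ 56.58333.
(This is only a lower bound; the true E[α(G)] may be larger.)

E[α(G)] ≥ 679/12 ≈ 56.58333.


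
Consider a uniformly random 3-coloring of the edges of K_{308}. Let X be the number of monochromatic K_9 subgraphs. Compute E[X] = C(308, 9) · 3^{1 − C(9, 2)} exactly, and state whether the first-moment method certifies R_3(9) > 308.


E[X] = C(308, 9) · 3^{1 − 36} = 61088326838816200 · 3^{−35} = 61088326838816200/50031545098999707.
As a reduced fraction: E[X] = 61088326838816200/50031545098999707 ≈ 1.22100.
Is E[X] < 1? NO.
Since E[X] ≥ 1, the first-moment bound is inconclusive at n = 308; it does NOT by itself certify R_3(9) > 308.

E[X] = 61088326838816200/50031545098999707 ≈ 1.22100; E[X] ≥ 1; first-moment method inconclusive here.


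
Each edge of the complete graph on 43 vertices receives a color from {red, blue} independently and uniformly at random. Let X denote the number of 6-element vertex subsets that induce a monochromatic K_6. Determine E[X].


Let X = Σ_S X_S over the C(43, 6) = 6096454 subsets S of size 6, where X_S = 1 if the K_6 on S is monochromatic.
For a fixed S, the K_6 on S has C(6, 2) = 15 edges. P[all 15 edges red] = (1/2)^15, and likewise for blue, so P[monochromatic] = 2·(1/2)^15 = 2^{1 − 15} = 1/16384.
Summing: E[X] = C(43, 6) · 2^{1 − 15} = 6096454 · 1/16384 = 3048227/8192.
Numerically: E[X] ≈ 372.098022.

E[X] = C(43,6)·2^(1−C(6,2)) = 3048227/8192 ≈ 372.098022.


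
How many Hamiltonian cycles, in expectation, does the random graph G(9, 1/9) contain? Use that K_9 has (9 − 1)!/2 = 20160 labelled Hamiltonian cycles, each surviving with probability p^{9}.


K_9 has (9 − 1)!/2 = 20160 labelled Hamiltonian cycles.
For each such Hamiltonian cycle H, let X_H = 1 if all 9 edges of H are present in G. Then P[X_H = 1] = p^{9} = (1/9)^{9} = 1/387420489.
By linearity: E[X] = Σ_H E[X_H] = 20160 · p^{9} = 20160 · 1/387420489 = 2240/43046721.
Numerically: E[X] ≈ 5.2e-05.

E[X] = 20160 · (1/9)^{9} = 2240/43046721 ≈ 5.2e-05.


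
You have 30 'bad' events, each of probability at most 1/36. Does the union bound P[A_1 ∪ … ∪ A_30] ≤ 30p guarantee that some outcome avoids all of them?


Union bound: P[∪_{i=1}^{30} A_i] ≤ Σ_i P[A_i] ≤ 30·p = 30·(1/36) = 5/6.
Numerically: 5/6 ≈ 0.833.
Is 5/6 < 1? YES.
Since P[∪ A_i] ≤ 5/6 < 1, the complement has P[∩ A_i^c] ≥ 1 − 5/6 = 1/6 > 0, so some outcome avoids every A_i.

30·p = 5/6 ≈ 0.833; existence CERTIFIED by the union bound.


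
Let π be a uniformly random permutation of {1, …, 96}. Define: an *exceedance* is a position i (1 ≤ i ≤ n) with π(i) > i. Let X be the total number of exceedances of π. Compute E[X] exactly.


Write X = Σ_{i=1}^{96} X_i, where X_i = 1_{π(i) > i}.
For each fixed i, π(i) is uniform over {1, …, 96} (marginal of a uniform permutation), so P[π(i) > i] = (n − i)/n. Summing: Σ_{i=1}^{96} (n − i)/n = (0 + 1 + … + 95)/96 = 96(96 − 1)/(2·96) = (96 − 1)/2.
Hence E[X] = Σ_{i=1}^{96} (96 − i)/96 = 95/2 ≈ 47.5000.

E[X] = 95/2 = 47.5000.


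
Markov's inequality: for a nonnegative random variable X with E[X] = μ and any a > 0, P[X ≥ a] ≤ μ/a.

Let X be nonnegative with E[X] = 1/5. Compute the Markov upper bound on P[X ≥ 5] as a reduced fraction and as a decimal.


μ = E[X] = 1/5, a = 5.
Markov: P[X ≥ 5] ≤ μ/a = (1/5)/5 = 1/25.
Numerically: ≈ 0.040.
(Since a = 5 > μ = 0.200, the bound 1/25 is < 1 and informative.)

P[X ≥ 5] ≤ 1/25 ≈ 0.040.


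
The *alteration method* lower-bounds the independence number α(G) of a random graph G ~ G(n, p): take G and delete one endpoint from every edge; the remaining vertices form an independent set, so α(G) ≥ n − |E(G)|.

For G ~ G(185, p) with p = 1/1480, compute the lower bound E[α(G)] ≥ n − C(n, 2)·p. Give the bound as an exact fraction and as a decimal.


E[|E(G)|] = C(185, 2)·p = 17020 · (1/1480) = 23/2.
E[α(G)] ≥ n − E[|E(G)|] = 185 − 23/2 = 347/2.
Numerically: ≈ 173.5000.
(This is only a lower bound; the true E[α(G)] may be larger.)

E[α(G)] ≥ 347/2 ≈ 173.5000.


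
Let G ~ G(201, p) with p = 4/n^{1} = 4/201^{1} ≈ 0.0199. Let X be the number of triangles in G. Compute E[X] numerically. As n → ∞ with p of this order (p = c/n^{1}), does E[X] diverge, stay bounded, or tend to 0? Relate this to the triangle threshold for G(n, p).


Number of potential triangles: C(201, 3) = 1333300.
Each occurs with probability p³ ≈ (0.0199)³ ≈ 7.881190e-06.
By linearity: E[X] = C(201, 3)·p³ ≈ 1333300 · 7.881190e-06 ≈ 10.5080.
Here α = 1, so p = 4/n is exactly at the triangle threshold p ~ 1/n. Asymptotically E[X] → c³/6 = 4³/6 = 32/3 ≈ 10.6667, a bounded constant. In this regime the triangle count is asymptotically Poisson(c³/6).

E[X] ≈ 10.5080; in regime p = Θ(1/n^{1}) E[X] stays bounded (at the triangle threshold p ~ 1/n).


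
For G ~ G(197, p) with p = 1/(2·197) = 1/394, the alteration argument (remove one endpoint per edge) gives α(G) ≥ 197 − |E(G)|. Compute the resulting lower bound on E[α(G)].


E[|E(G)|] = C(197, 2)·p = 19306 · (1/394) = 49.
E[α(G)] ≥ n − E[|E(G)|] = 197 − 49 = 148.
Numerically: ≈ 148.000.
(This is only a lower bound; the true E[α(G)] may be larger.)

E[α(G)] ≥ 148 ≈ 148.000.


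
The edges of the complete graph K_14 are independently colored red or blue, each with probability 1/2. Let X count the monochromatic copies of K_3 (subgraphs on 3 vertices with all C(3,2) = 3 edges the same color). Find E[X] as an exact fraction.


Let X = Σ_S X_S over the C(14, 3) = 364 subsets S of size 3, where X_S = 1 if the K_3 on S is monochromatic.
For a fixed S, the K_3 on S has C(3, 2) = 3 edges. P[all 3 edges red] = (1/2)^3, and likewise for blue, so P[monochromatic] = 2·(1/2)^3 = 2^{1 − 3} = 1/4.
Summing: E[X] = C(14, 3) · 2^{1 − 3} = 364 · 1/4 = 91.
Numerically: E[X] ≈ 91.0000.

E[X] = C(14,3)·2^(1−C(3,2)) = 91 ≈ 91.0000.


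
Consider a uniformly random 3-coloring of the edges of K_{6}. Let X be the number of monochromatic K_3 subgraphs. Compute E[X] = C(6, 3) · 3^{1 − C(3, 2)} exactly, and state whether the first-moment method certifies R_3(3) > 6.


E[X] = C(6, 3) · 3^{1 − 3} = 20 · 3^{−2} = 20/9.
As a reduced fraction: E[X] = 20/9 ≈ 2.2222.
Is E[X] < 1? NO.
Since E[X] ≥ 1, the first-moment bound is inconclusive at n = 6; it does NOT by itself certify R_3(3) > 6.

E[X] = 20/9 ≈ 2.2222; E[X] ≥ 1; first-moment method inconclusive here.


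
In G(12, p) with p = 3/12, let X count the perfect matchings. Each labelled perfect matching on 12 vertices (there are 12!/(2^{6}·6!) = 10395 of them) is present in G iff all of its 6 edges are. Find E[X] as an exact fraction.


K_12 has 12!/(2^{6}·6!) = 10395 labelled perfect matchings.
For each such perfect matching H, let X_H = 1 if all 6 edges of H are present in G. Then P[X_H = 1] = p^{6} = (1/4)^{6} = 1/4096.
Summing the indicators: E[X] = Σ_H E[X_H] = 10395 · p^{6} = 10395 · 1/4096 = 10395/4096.
Numerically: E[X] ≈ 2.53784.

E[X] = 10395 · (1/4)^{6} = 10395/4096 ≈ 2.53784.


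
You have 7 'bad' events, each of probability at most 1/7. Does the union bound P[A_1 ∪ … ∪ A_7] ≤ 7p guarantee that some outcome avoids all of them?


Union bound: P[∪_{i=1}^{7} A_i] ≤ Σ_i P[A_i] ≤ 7·p = 7·(1/7) = 1.
Numerically: 1 ≈ 1.0000.
Is 1 < 1? NO.
Since the bound 1 is ≥ 1, the union bound is uninformative here; it does NOT by itself certify existence.

7·p = 1 ≈ 1.0000; existence NOT certified by the union bound.


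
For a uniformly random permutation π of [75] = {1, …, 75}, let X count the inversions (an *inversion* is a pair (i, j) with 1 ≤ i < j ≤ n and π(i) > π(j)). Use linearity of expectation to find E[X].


Write X = Σ X_I over the C(75, 2) = 2775 pairs i < j, with X_I the indicator of one inversion.
There are 2775 indicators.
For each fixed pair i < j, the values π(i) and π(j) are two distinct elements of {1, …, 75} in uniformly random order; by symmetry P[π(i) > π(j)] = 1/2.
By linearity: E[X] = 2775 · (1/2) = C(75, 2) · (1/2) = 2775/2 = 2775/2 ≈ 1387.50000.

E[X] = 2775/2 = 1387.50000.


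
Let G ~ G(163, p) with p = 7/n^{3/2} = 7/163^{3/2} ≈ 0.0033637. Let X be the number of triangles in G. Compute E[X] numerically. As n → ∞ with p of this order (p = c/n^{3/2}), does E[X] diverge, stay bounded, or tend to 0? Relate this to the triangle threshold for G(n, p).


Number of potential triangles: C(163, 3) = 708561.
Each occurs with probability p³ ≈ (0.0033637)³ ≈ 3.80583451e-08.
By linearity: E[X] = C(163, 3)·p³ ≈ 708561 · 3.80583451e-08 ≈ 0.026967.
Since α = 3/2 > 1, p = c/n^{3/2} = o(1/n) is below the triangle threshold p ~ 1/n. Asymptotically E[X] ~ (c³/6)·n^{3(1−α)} = (7³/6)·n^{-1.5} → 0, so by Markov's inequality G has no triangles w.h.p.

E[X] ≈ 0.026967; in regime p = Θ(1/n^{3/2}) E[X] tends to 0 (below the triangle threshold p ~ 1/n).


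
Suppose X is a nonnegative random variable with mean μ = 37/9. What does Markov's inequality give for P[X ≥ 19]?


μ = E[X] = 37/9, a = 19.
Markov: P[X ≥ 19] ≤ μ/a = (37/9)/19 = 37/171.
Numerically: ≈ 0.216.
(Since a = 19 > μ = 4.111, the bound 37/171 is < 1 and informative.)

P[X ≥ 19] ≤ 37/171 ≈ 0.216.


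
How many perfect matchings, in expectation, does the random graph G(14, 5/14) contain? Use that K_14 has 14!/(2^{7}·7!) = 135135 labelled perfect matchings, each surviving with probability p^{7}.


K_14 has 14!/(2^{7}·7!) = 135135 labelled perfect matchings.
For each such perfect matching H, let X_H = 1 if all 7 edges of H are present in G. Then P[X_H = 1] = p^{7} = (5/14)^{7} = 78125/105413504.
By linearity of expectation: E[X] = Σ_H E[X_H] = 135135 · p^{7} = 135135 · 78125/105413504 = 1508203125/15059072.
Numerically: E[X] ≈ 100.152.

E[X] = 135135 · (5/14)^{7} = 1508203125/15059072 ≈ 100.152.


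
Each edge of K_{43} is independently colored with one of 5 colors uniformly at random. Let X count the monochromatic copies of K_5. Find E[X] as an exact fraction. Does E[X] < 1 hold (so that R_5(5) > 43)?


E[X] = C(43, 5) · 5^{1 − 10} = 962598 · 5^{−9} = 962598/1953125.
As a reduced fraction: E[X] = 962598/1953125 ≈ 0.492850.
Is E[X] < 1? YES.
Since E[X] < 1, there exists a 5-coloring of K_{43} with no monochromatic K_5; hence R_5(5) > 43.

E[X] = 962598/1953125 ≈ 0.492850; E[X] < 1, so R_5(5) > 43.


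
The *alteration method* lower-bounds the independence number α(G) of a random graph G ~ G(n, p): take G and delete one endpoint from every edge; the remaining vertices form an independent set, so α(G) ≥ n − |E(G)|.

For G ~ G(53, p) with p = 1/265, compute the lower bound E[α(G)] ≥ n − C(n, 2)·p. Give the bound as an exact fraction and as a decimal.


E[|E(G)|] = C(53, 2)·p = 1378 · (1/265) = 26/5.
E[α(G)] ≥ n − E[|E(G)|] = 53 − 26/5 = 239/5.
Numerically: ≈ 47.800.
(This is only a lower bound; the true E[α(G)] may be larger.)

E[α(G)] ≥ 239/5 ≈ 47.800.


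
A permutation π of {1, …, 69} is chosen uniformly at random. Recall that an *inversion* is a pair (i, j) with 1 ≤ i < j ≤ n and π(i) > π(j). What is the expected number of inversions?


Write X = Σ X_I over the C(69, 2) = 2346 pairs i < j, with X_I the indicator of one inversion.
There are 2346 indicators.
For each fixed pair i < j, the values π(i) and π(j) are two distinct elements of {1, …, 69} in uniformly random order; by symmetry P[π(i) > π(j)] = 1/2.
By linearity: E[X] = 2346 · (1/2) = C(69, 2) · (1/2) = 2346/2 = 1173 ≈ 1173.0000.

E[X] = 1173 = 1173.0000.


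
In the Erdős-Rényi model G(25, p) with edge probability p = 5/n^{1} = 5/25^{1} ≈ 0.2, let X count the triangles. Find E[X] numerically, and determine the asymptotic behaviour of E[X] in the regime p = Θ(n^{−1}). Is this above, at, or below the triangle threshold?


Number of potential triangles: C(25, 3) = 2300.
Each occurs with probability p³ ≈ (0.2)³ ≈ 8.000000e-03.
By linearity: E[X] = C(25, 3)·p³ ≈ 2300 · 8.000000e-03 ≈ 18.4000.
Here α = 1, so p = 5/n is exactly at the triangle threshold p ~ 1/n. Asymptotically E[X] → c³/6 = 5³/6 = 125/6 ≈ 20.8333, a bounded constant. In this regime the triangle count is asymptotically Poisson(c³/6).

E[X] ≈ 18.4000; in regime p = Θ(1/n^{1}) E[X] stays bounded (at the triangle threshold p ~ 1/n).


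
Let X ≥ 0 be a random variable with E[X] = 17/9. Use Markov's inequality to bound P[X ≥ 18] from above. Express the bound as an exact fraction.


μ = E[X] = 17/9, a = 18.
Markov: P[X ≥ 18] ≤ μ/a = (17/9)/18 = 17/162.
Numerically: ≈ 0.104938.
(Since a = 18 > μ = 1.888889, the bound 17/162 is < 1 and informative.)

P[X ≥ 18] ≤ 17/162 ≈ 0.104938.


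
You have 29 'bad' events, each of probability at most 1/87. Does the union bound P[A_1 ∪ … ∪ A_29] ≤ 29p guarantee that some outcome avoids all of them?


Union bound: P[∪_{i=1}^{29} A_i] ≤ Σ_i P[A_i] ≤ 29·p = 29·(1/87) = 1/3.
Numerically: 1/3 ≈ 0.33333.
Is 1/3 < 1? YES.
Since P[∪ A_i] ≤ 1/3 < 1, the complement has P[∩ A_i^c] ≥ 1 − 1/3 = 2/3 > 0, so some outcome avoids every A_i.

29·p = 1/3 ≈ 0.33333; existence CERTIFIED by the union bound.


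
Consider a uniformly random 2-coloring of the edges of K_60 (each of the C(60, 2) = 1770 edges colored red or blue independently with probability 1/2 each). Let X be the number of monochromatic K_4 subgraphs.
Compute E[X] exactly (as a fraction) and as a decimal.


Let X = Σ_S X_S over the C(60, 4) = 487635 subsets S of size 4, where X_S = 1 if the K_4 on S is monochromatic.
For a fixed S, the K_4 on S has C(4, 2) = 6 edges. P[all 6 edges red] = (1/2)^6, and likewise for blue, so P[monochromatic] = 2·(1/2)^6 = 2^{1 − 6} = 1/32.
By linearity: E[X] = C(60, 4) · 2^{1 − 6} = 487635 · 1/32 = 487635/32.
Numerically: E[X] ≈ 15238.594.

E[X] = C(60,4)·2^(1−C(4,2)) = 487635/32 ≈ 15238.594.


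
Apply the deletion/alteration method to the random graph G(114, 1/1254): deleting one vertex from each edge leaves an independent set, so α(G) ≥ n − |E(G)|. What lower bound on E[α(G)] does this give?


E[|E(G)|] = C(114, 2)·p = 6441 · (1/1254) = 113/22.
E[α(G)] ≥ n − E[|E(G)|] = 114 − 113/22 = 2395/22.
Numerically: ≈ 108.863636.
(This is only a lower bound; the true E[α(G)] may be larger.)

E[α(G)] ≥ 2395/22 ≈ 108.863636.
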